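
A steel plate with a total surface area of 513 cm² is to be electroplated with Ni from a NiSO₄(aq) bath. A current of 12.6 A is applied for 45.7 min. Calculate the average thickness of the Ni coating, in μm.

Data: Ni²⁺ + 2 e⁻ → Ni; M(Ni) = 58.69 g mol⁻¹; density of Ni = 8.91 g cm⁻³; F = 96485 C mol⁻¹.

23.0 μm

Q = I·t = 12.60 × 2742.0 = 34550 C; n(e⁻) = 0.3581 mol.
n(Ni) = n(e⁻)/2 = 0.1790 mol, so m = 0.1790 × 58.69 = 10.51 g.
Volume = m/ρ = 10.51 / 8.91 = 1.179 cm³.
Thickness = V/A = 1.179 / 513 = 0.00230 cm = 23.0 μm.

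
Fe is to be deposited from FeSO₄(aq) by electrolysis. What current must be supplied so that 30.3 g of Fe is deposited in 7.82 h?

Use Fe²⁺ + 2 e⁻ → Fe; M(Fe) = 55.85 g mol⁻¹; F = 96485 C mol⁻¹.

3.72 A

n(Fe) = 30.3 / 55.85 = 0.5425 mol.
n(e⁻) = 2 × 0.5425 = 1.085 mol.
Q = n(e⁻)·F = 1.085 × 96485 = 104700 C.
I = Q/t = 104700 / 28152 s = 3.72 A.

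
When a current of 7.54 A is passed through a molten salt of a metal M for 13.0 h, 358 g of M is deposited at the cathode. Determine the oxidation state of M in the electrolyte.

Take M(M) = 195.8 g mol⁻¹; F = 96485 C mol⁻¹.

Q = I·t = 7.540 A × 46800 s = 352900 C, so n(e⁻) = 352900/96485 = 3.657 mol.
n(M) deposited = 358 / 195.8 = 1.828 mol.
Electrons per atom = n(e⁻)/n(M) = 3.657 / 1.828 = 2.00 ≈ 2, so the ion is M²⁺.

+2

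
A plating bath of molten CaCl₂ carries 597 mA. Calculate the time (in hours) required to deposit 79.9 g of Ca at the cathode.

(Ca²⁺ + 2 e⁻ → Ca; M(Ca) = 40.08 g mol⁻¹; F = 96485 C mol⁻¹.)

n(Ca) = m/M = 79.9 / 40.08 = 1.994 mol.
Each Ca atom requires 2 electrons, so n(e⁻) = 2 × 1.994 = 3.987 mol.
Q = n(e⁻)·F = 3.987 × 96485 = 384700 C.
t = Q/I = 384700 / 0.5970 A = 644400 s = 179 h.

179 h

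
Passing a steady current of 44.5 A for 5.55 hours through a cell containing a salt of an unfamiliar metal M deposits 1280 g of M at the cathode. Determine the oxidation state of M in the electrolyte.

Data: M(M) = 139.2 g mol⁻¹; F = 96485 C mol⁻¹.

+1

Q = I·t = 44.50 A × 19980 s = 889100 C, so n(e⁻) = 889100/96485 = 9.215 mol.
n(M) deposited = 1280 / 139.2 = 9.195 mol.
Electrons per atom = n(e⁻)/n(M) = 9.215 / 9.195 = 1.00 ≈ 1, so the ion is M⁺.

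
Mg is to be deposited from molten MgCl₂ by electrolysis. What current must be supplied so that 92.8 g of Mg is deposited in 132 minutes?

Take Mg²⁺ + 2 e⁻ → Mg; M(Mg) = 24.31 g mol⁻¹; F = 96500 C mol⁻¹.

93.0 A

n(Mg) = 92.8 / 24.31 = 3.817 mol.
n(e⁻) = 2 × 3.817 = 7.635 mol.
Q = n(e⁻)·F = 7.635 × 96500 = 736800 C.
I = Q/t = 736800 / 7920.0 s = 93.0 A.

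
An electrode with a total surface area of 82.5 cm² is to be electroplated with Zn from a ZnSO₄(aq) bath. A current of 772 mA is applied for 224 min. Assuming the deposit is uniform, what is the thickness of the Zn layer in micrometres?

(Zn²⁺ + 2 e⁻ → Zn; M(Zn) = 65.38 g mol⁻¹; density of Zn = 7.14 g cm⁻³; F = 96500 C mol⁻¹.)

59.7 μm

Q = I·t = 0.7720 × 13440 = 10380 C; n(e⁻) = 0.1075 mol.
n(Zn) = n(e⁻)/2 = 0.05376 mol, so m = 0.05376 × 65.38 = 3.515 g.
Volume = m/ρ = 3.515 / 7.14 = 0.4923 cm³.
Thickness = V/A = 0.4923 / 82.5 = 0.00597 cm = 59.7 μm.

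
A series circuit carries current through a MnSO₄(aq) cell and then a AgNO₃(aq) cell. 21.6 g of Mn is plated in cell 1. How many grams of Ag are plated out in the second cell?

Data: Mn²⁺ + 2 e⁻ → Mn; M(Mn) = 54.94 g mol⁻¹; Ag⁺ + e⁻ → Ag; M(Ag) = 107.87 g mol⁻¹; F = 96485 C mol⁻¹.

84.8 g

n(Mn) = 21.6 / 54.94 = 0.3932 mol.
Since Mn²⁺ + 2 e⁻ → Mn, n(e⁻) passed = 2 × 0.3932 = 0.7863 mol.
Cells in series carry the same charge, so the same 0.7863 mol of electrons passes through cell 2.
Ag⁺ + e⁻ → Ag, so n(Ag) = 0.7863 / 1 = 0.7863 mol.
m(Ag) = 0.7863 × 107.87 = 84.8 g.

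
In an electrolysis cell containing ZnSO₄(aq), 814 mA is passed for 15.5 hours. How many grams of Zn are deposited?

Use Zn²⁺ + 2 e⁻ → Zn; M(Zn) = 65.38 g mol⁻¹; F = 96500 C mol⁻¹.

Q = I·t = 0.8140 A × 55800 s = 45420 C.
n(e⁻) = Q/F = 45420 / 96500 = 0.4707 mol.
Zn²⁺ + 2 e⁻ → Zn, so n(Zn) = n(e⁻)/2 = 0.2353 mol.
m = n·M = 0.2353 × 65.38 = 15.4 g.

15.4 g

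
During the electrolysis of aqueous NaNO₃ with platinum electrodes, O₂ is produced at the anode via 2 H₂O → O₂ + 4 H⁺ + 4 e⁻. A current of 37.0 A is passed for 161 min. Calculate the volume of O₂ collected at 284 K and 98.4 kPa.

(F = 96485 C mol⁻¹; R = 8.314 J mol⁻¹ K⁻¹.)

22.2 L

Q = I·t = 37.00 A × 9660.0 s = 357400 C.
n(e⁻) = Q/F = 357400 / 96485 = 3.704 mol.
4 electrons are transferred per O₂ molecule, so n(O₂) = 3.704 / 4 = 0.9261 mol.
V = nRT/P = (0.9261 × 8.314 × 284) / (98.4 × 10³ Pa) = 0.0222 m³ = 22.2 L.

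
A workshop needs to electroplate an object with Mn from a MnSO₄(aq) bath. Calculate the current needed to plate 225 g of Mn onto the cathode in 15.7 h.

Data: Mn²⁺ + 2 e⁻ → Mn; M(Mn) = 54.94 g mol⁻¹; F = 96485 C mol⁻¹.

14.0 A

n(Mn) = 225 / 54.94 = 4.095 mol.
n(e⁻) = 2 × 4.095 = 8.191 mol.
Q = n(e⁻)·F = 8.191 × 96485 = 790300 C.
I = Q/t = 790300 / 56520 s = 14.0 A.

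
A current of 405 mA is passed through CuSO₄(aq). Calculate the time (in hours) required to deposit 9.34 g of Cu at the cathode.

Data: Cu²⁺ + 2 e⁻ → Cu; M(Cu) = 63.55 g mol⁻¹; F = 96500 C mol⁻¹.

19.5 h

n(Cu) = m/M = 9.34 / 63.55 = 0.1470 mol.
Each Cu atom requires 2 electrons, so n(e⁻) = 2 × 0.1470 = 0.2939 mol.
Q = n(e⁻)·F = 0.2939 × 96500 = 28370 C.
t = Q/I = 28370 / 0.4050 A = 70040 s = 19.5 h.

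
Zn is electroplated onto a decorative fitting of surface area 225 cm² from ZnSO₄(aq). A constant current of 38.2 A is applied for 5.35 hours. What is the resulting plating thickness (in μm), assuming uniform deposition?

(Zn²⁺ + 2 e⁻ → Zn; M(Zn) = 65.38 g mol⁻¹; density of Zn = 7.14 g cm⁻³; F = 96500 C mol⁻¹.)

Q = I·t = 38.20 × 19260 = 735700 C; n(e⁻) = 7.624 mol.
n(Zn) = n(e⁻)/2 = 3.812 mol, so m = 3.812 × 65.38 = 249.2 g.
Volume = m/ρ = 249.2 / 7.14 = 34.91 cm³.
Thickness = V/A = 34.91 / 225 = 0.155 cm = 1550 μm.

1550 μm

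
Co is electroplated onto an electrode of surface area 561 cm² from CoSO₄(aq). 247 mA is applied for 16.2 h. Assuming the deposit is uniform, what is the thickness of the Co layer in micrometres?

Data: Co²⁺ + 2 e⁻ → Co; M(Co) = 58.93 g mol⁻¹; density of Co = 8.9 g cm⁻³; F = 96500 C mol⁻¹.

8.81 μm

Q = I·t = 0.2470 × 58320 = 14410 C; n(e⁻) = 0.1493 mol.
n(Co) = n(e⁻)/2 = 0.07464 mol, so m = 0.07464 × 58.93 = 4.398 g.
Volume = m/ρ = 4.398 / 8.9 = 0.4942 cm³.
Thickness = V/A = 0.4942 / 561 = 8.81 × 10⁻⁴ cm = 8.81 μm.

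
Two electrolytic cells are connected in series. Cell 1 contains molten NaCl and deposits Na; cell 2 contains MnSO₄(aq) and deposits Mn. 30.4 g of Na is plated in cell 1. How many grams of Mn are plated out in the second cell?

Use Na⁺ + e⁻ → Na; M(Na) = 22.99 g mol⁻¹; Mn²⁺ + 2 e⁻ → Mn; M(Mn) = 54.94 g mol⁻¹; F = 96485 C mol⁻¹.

n(Na) = 30.4 / 22.99 = 1.322 mol.
Since Na⁺ + e⁻ → Na, n(e⁻) passed = 1 × 1.322 = 1.322 mol.
Cells in series carry the same charge, so the same 1.322 mol of electrons passes through cell 2.
Mn²⁺ + 2 e⁻ → Mn, so n(Mn) = 1.322 / 2 = 0.6612 mol.
m(Mn) = 0.6612 × 54.94 = 36.3 g.

36.3 g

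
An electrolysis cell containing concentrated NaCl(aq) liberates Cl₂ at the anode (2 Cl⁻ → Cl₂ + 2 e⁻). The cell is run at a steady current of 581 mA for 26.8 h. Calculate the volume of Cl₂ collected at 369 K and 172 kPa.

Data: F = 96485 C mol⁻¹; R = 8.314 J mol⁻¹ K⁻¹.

5.18 L

Q = I·t = 0.5810 A × 96480 s = 56050 C.
n(e⁻) = Q/F = 56050 / 96485 = 0.5810 mol.
2 electrons are transferred per Cl₂ molecule, so n(Cl₂) = 0.5810 / 2 = 0.2905 mol.
V = nRT/P = (0.2905 × 8.314 × 369) / (172 × 10³ Pa) = 0.00518 m³ = 5.18 L.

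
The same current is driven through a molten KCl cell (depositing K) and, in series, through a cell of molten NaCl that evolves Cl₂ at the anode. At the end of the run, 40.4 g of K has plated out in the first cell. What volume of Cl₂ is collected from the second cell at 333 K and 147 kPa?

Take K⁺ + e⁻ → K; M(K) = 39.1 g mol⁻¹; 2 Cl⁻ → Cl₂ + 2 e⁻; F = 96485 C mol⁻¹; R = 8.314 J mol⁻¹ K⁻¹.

n(K) = 40.4 / 39.1 = 1.033 mol, so n(e⁻) = 1 × 1.033 = 1.033 mol.
The cells are in series, so the same 1.033 mol of electrons passes through the second cell.
2 Cl⁻ → Cl₂ + 2 e⁻ — 2 mol e⁻ per mol Cl₂, so n(Cl₂) = 1.033/2 = 0.5166 mol.
V = nRT/P = (0.5166 × 8.314 × 333) / (147 × 10³) = 0.00973 m³ = 9.73 L.

9.73 L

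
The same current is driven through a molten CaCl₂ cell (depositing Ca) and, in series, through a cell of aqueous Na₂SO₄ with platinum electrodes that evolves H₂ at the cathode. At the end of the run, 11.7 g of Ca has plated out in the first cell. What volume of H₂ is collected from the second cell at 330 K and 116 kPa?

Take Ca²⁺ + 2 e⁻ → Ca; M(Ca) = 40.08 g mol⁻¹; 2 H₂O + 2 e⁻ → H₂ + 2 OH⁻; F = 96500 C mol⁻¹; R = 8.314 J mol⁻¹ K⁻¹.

n(Ca) = 11.7 / 40.08 = 0.2919 mol, so n(e⁻) = 2 × 0.2919 = 0.5838 mol.
The cells are in series, so the same 0.5838 mol of electrons passes through the second cell.
2 H₂O + 2 e⁻ → H₂ + 2 OH⁻ — 2 mol e⁻ per mol H₂, so n(H₂) = 0.5838/2 = 0.2919 mol.
V = nRT/P = (0.2919 × 8.314 × 330) / (116 × 10³) = 0.00690 m³ = 6.90 L.

6.90 L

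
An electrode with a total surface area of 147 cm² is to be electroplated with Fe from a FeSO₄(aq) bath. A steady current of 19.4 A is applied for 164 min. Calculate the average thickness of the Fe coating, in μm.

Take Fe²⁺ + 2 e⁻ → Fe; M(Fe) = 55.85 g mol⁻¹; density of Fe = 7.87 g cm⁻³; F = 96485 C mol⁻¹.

478 μm

Q = I·t = 19.40 × 9840.0 = 190900 C; n(e⁻) = 1.979 mol.
n(Fe) = n(e⁻)/2 = 0.9893 mol, so m = 0.9893 × 55.85 = 55.25 g.
Volume = m/ρ = 55.25 / 7.87 = 7.020 cm³.
Thickness = V/A = 7.020 / 147 = 0.0478 cm = 478 μm.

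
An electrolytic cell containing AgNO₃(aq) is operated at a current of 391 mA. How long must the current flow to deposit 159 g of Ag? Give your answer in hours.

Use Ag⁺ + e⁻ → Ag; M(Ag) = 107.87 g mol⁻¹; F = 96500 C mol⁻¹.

101 h

n(Ag) = m/M = 159 / 107.87 = 1.474 mol.
Each Ag atom requires 1 electron, so n(e⁻) = 1 × 1.474 = 1.474 mol.
Q = n(e⁻)·F = 1.474 × 96500 = 142200 C.
t = Q/I = 142200 / 0.3910 A = 363800 s = 101 h.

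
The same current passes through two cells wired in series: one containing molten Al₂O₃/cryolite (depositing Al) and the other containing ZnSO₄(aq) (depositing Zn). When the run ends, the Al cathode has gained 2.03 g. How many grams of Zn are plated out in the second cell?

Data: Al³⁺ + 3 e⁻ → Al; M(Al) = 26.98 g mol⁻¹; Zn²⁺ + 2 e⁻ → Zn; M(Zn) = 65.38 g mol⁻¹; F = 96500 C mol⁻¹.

n(Al) = 2.03 / 26.98 = 0.07524 mol.
Since Al³⁺ + 3 e⁻ → Al, n(e⁻) passed = 3 × 0.07524 = 0.2257 mol.
Cells in series carry the same charge, so the same 0.2257 mol of electrons passes through cell 2.
Zn²⁺ + 2 e⁻ → Zn, so n(Zn) = 0.2257 / 2 = 0.1129 mol.
m(Zn) = 0.1129 × 65.38 = 7.38 g.

7.38 g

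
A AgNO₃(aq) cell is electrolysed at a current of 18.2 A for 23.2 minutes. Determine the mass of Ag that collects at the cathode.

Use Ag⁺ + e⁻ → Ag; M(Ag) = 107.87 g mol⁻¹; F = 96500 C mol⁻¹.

Q = I·t = 18.20 A × 1392.0 s = 25330 C.
n(e⁻) = Q/F = 25330 / 96500 = 0.2625 mol.
Ag⁺ + e⁻ → Ag, so n(Ag) = n(e⁻)/1 = 0.2625 mol.
m = n·M = 0.2625 × 107.87 = 28.3 g.

28.3 g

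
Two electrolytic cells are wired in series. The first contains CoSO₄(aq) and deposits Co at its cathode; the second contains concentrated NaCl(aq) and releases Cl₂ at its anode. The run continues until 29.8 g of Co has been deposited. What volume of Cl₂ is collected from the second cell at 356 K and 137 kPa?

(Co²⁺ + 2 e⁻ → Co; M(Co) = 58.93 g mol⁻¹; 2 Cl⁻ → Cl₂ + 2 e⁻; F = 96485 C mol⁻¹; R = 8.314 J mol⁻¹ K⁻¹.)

n(Co) = 29.8 / 58.93 = 0.5057 mol, so n(e⁻) = 2 × 0.5057 = 1.011 mol.
The cells are in series, so the same 1.011 mol of electrons passes through the second cell.
2 Cl⁻ → Cl₂ + 2 e⁻ — 2 mol e⁻ per mol Cl₂, so n(Cl₂) = 1.011/2 = 0.5057 mol.
V = nRT/P = (0.5057 × 8.314 × 356) / (137 × 10³) = 0.0109 m³ = 10.9 L.

10.9 L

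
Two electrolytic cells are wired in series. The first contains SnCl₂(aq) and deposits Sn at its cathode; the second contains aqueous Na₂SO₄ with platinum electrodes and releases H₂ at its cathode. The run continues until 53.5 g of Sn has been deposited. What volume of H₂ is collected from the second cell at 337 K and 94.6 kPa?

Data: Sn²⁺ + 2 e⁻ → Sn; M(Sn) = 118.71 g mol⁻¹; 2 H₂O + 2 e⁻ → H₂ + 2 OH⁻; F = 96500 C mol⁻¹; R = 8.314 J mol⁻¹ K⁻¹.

n(Sn) = 53.5 / 118.71 = 0.4507 mol, so n(e⁻) = 2 × 0.4507 = 0.9014 mol.
The cells are in series, so the same 0.9014 mol of electrons passes through the second cell.
2 H₂O + 2 e⁻ → H₂ + 2 OH⁻ — 2 mol e⁻ per mol H₂, so n(H₂) = 0.9014/2 = 0.4507 mol.
V = nRT/P = (0.4507 × 8.314 × 337) / (94.6 × 10³) = 0.0133 m³ = 13.3 L.

13.3 L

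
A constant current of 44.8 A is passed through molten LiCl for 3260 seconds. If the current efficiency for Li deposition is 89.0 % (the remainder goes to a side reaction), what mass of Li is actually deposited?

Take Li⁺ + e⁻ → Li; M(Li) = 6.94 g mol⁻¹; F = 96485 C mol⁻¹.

Q = I·t = 44.80 × 3260.0 = 146000 C.
n(e⁻) = 146000/96485 = 1.514 mol; theoretically n(Li) = 1.514/1 = 1.514 mol, m_theo = 10.50 g.
At 89.0 % efficiency, m_actual = 0.890 × 10.50 = 9.35 g.

9.35 g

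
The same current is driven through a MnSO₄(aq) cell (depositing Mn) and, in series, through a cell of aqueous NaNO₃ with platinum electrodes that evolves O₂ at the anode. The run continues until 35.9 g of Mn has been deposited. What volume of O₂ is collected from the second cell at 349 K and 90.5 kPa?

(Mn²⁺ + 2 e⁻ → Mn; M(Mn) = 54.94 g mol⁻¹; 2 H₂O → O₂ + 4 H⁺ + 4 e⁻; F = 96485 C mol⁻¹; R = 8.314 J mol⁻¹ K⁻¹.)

10.5 L

n(Mn) = 35.9 / 54.94 = 0.6534 mol, so n(e⁻) = 2 × 0.6534 = 1.307 mol.
The cells are in series, so the same 1.307 mol of electrons passes through the second cell.
2 H₂O → O₂ + 4 H⁺ + 4 e⁻ — 4 mol e⁻ per mol O₂, so n(O₂) = 1.307/4 = 0.3267 mol.
V = nRT/P = (0.3267 × 8.314 × 349) / (90.5 × 10³) = 0.0105 m³ = 10.5 L.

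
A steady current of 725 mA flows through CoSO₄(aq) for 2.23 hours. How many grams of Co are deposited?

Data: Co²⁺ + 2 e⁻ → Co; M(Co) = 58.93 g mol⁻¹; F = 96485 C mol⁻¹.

1.78 g

Q = I·t = 0.7250 A × 8028.0 s = 5820 C.
n(e⁻) = Q/F = 5820 / 96485 = 0.06032 mol.
Co²⁺ + 2 e⁻ → Co, so n(Co) = n(e⁻)/2 = 0.03016 mol.
m = n·M = 0.03016 × 58.93 = 1.78 g.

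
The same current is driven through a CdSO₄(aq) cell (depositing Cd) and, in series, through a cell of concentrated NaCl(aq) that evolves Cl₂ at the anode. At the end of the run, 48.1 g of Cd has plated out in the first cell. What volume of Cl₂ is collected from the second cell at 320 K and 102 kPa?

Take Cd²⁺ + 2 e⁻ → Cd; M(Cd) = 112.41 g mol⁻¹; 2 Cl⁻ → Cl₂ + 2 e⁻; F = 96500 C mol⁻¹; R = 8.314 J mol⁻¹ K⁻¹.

11.2 L

n(Cd) = 48.1 / 112.41 = 0.4279 mol, so n(e⁻) = 2 × 0.4279 = 0.8558 mol.
The cells are in series, so the same 0.8558 mol of electrons passes through the second cell.
2 Cl⁻ → Cl₂ + 2 e⁻ — 2 mol e⁻ per mol Cl₂, so n(Cl₂) = 0.8558/2 = 0.4279 mol.
V = nRT/P = (0.4279 × 8.314 × 320) / (102 × 10³) = 0.0112 m³ = 11.2 L.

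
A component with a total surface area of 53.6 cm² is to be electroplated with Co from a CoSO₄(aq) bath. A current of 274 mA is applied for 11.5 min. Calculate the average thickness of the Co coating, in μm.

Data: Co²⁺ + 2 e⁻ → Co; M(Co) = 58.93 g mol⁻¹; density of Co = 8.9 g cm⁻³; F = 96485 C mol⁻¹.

1.21 μm

Q = I·t = 0.2740 × 690.00 = 189.1 C; n(e⁻) = 0.001959 mol.
n(Co) = n(e⁻)/2 = 0.0009797 mol, so m = 0.0009797 × 58.93 = 0.05774 g.
Volume = m/ρ = 0.05774 / 8.9 = 0.006487 cm³.
Thickness = V/A = 0.006487 / 53.6 = 1.21 × 10⁻⁴ cm = 1.21 μm.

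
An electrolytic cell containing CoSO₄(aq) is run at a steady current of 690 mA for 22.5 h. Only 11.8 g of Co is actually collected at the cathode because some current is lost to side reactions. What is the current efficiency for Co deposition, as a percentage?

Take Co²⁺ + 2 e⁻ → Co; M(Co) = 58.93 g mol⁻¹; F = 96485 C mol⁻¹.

69.1 %

Q = I·t = 0.6900 × 81000 = 55890 C; n(e⁻) = 55890/96485 = 0.5793 mol.
Theoretical n(Co) = n(e⁻)/2 = 0.2896 mol, i.e. m_theo = 0.2896 × 58.93 = 17.07 g.
Efficiency = m_actual / m_theo = 11.8 / 17.07 = 69.1 %.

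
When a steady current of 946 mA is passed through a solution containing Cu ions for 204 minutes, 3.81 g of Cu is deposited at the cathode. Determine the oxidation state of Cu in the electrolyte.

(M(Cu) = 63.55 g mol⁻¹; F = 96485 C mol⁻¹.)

Q = I·t = 0.9460 A × 12240 s = 11580 C, so n(e⁻) = 11580/96485 = 0.1200 mol.
n(Cu) deposited = 3.81 / 63.55 = 0.05995 mol.
Electrons per atom = n(e⁻)/n(Cu) = 0.1200 / 0.05995 = 2.00 ≈ 2, so the ion is Cu²⁺.

+2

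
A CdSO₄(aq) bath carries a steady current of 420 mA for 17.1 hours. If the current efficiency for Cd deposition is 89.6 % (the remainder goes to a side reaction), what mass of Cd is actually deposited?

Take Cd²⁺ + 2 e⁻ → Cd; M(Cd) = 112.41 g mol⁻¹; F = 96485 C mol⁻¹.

13.5 g

Q = I·t = 0.4200 × 61560 = 25860 C.
n(e⁻) = 25860/96485 = 0.2680 mol; theoretically n(Cd) = 0.2680/2 = 0.1340 mol, m_theo = 15.06 g.
At 89.6 % efficiency, m_actual = 0.896 × 15.06 = 13.5 g.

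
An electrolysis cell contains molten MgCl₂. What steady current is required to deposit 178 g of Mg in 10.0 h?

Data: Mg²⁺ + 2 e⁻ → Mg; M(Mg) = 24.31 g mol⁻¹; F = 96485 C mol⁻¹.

39.2 A

n(Mg) = 178 / 24.31 = 7.322 mol.
n(e⁻) = 2 × 7.322 = 14.64 mol.
Q = n(e⁻)·F = 14.64 × 96485 = 1413000 C.
I = Q/t = 1413000 / 36000 s = 39.2 A.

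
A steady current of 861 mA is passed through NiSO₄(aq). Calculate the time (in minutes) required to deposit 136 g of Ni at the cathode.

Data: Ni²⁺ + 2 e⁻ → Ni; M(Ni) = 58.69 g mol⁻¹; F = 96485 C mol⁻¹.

8660 min

n(Ni) = m/M = 136 / 58.69 = 2.317 mol.
Each Ni atom requires 2 electrons, so n(e⁻) = 2 × 2.317 = 4.635 mol.
Q = n(e⁻)·F = 4.635 × 96485 = 447200 C.
t = Q/I = 447200 / 0.8610 A = 519400 s = 8660 min.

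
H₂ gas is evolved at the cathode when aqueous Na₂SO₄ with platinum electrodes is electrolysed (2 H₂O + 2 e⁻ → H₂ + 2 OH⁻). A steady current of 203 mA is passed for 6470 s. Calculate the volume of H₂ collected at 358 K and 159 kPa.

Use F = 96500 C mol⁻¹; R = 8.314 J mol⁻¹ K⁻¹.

0.127 L

Q = I·t = 0.2030 A × 6470.0 s = 1313 C.
n(e⁻) = Q/F = 1313 / 96500 = 0.01361 mol.
2 electrons are transferred per H₂ molecule, so n(H₂) = 0.01361 / 2 = 0.006805 mol.
V = nRT/P = (0.006805 × 8.314 × 358) / (159 × 10³ Pa) = 1.27 × 10⁻⁴ m³ = 0.127 L.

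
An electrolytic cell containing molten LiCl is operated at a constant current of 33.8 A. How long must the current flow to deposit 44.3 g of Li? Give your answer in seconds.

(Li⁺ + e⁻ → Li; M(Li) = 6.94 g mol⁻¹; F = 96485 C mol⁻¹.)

n(Li) = m/M = 44.3 / 6.94 = 6.383 mol.
Each Li atom requires 1 electron, so n(e⁻) = 1 × 6.383 = 6.383 mol.
Q = n(e⁻)·F = 6.383 × 96485 = 615900 C.
t = Q/I = 615900 / 33.80 A = 18220 s.

18200 s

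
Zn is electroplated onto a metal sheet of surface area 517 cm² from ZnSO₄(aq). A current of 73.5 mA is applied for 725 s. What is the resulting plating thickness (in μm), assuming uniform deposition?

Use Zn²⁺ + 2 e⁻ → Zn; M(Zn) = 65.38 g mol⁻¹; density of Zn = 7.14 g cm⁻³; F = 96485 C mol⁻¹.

0.0489 μm

Q = I·t = 0.07350 × 725.00 = 53.29 C; n(e⁻) = 0.0005523 mol.
n(Zn) = n(e⁻)/2 = 0.0002761 mol, so m = 0.0002761 × 65.38 = 0.01805 g.
Volume = m/ρ = 0.01805 / 7.14 = 0.002529 cm³.
Thickness = V/A = 0.002529 / 517 = 4.89 × 10⁻⁶ cm = 0.0489 μm.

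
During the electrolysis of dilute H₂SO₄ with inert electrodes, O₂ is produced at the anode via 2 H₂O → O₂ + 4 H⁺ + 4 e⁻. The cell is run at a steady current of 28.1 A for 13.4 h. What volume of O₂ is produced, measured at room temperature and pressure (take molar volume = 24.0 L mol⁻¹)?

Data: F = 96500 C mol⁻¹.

Q = I·t = 28.10 A × 48240 s = 1356000 C.
n(e⁻) = Q/F = 1356000 / 96500 = 14.05 mol.
4 electrons are transferred per O₂ molecule, so n(O₂) = 14.05 / 4 = 3.512 mol.
V = n × V_m = 3.512 × 24.0 = 84.3 L.

84.3 L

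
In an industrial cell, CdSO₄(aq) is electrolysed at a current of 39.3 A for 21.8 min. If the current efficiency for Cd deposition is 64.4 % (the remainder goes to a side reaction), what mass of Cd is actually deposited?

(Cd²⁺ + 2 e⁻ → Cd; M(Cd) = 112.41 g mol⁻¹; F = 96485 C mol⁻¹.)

Q = I·t = 39.30 × 1308.0 = 51400 C.
n(e⁻) = 51400/96485 = 0.5328 mol; theoretically n(Cd) = 0.5328/2 = 0.2664 mol, m_theo = 29.94 g.
At 64.4 % efficiency, m_actual = 0.644 × 29.94 = 19.3 g.

19.3 g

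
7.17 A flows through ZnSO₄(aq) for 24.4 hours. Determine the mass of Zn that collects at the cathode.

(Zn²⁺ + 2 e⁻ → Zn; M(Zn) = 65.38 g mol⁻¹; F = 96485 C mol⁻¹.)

Q = I·t = 7.170 A × 87840 s = 629800 C.
n(e⁻) = Q/F = 629800 / 96485 = 6.528 mol.
Zn²⁺ + 2 e⁻ → Zn, so n(Zn) = n(e⁻)/2 = 3.264 mol.
m = n·M = 3.264 × 65.38 = 213 g.

213 g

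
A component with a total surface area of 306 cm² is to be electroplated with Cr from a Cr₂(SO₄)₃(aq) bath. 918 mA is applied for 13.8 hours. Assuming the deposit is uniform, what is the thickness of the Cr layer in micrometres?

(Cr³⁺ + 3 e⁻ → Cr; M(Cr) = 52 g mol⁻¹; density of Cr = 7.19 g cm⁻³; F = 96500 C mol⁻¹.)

37.2 μm

Q = I·t = 0.9180 × 49680 = 45610 C; n(e⁻) = 0.4726 mol.
n(Cr) = n(e⁻)/3 = 0.1575 mol, so m = 0.1575 × 52 = 8.192 g.
Volume = m/ρ = 8.192 / 7.19 = 1.139 cm³.
Thickness = V/A = 1.139 / 306 = 0.00372 cm = 37.2 μm.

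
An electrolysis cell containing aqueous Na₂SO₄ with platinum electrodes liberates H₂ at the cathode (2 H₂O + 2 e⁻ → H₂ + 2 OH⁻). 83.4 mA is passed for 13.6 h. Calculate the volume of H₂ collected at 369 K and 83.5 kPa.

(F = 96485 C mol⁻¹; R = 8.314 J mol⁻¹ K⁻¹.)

0.777 L

Q = I·t = 0.08340 A × 48960 s = 4083 C.
n(e⁻) = Q/F = 4083 / 96485 = 0.04232 mol.
2 electrons are transferred per H₂ molecule, so n(H₂) = 0.04232 / 2 = 0.02116 mol.
V = nRT/P = (0.02116 × 8.314 × 369) / (83.5 × 10³ Pa) = 7.77 × 10⁻⁴ m³ = 0.777 L.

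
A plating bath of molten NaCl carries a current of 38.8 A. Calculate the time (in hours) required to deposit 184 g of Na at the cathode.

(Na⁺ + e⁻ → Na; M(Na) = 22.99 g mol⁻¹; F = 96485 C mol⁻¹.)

5.53 h

n(Na) = m/M = 184 / 22.99 = 8.003 mol.
Each Na atom requires 1 electron, so n(e⁻) = 1 × 8.003 = 8.003 mol.
Q = n(e⁻)·F = 8.003 × 96485 = 772200 C.
t = Q/I = 772200 / 38.80 A = 19900 s = 5.53 h.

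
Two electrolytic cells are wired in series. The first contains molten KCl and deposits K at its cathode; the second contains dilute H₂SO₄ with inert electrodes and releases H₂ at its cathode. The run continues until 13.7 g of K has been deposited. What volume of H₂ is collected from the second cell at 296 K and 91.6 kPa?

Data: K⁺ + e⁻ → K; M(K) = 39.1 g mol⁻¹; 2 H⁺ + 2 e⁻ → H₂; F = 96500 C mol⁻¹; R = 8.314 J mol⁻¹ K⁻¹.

4.71 L

n(K) = 13.7 / 39.1 = 0.3504 mol, so n(e⁻) = 1 × 0.3504 = 0.3504 mol.
The cells are in series, so the same 0.3504 mol of electrons passes through the second cell.
2 H⁺ + 2 e⁻ → H₂ — 2 mol e⁻ per mol H₂, so n(H₂) = 0.3504/2 = 0.1752 mol.
V = nRT/P = (0.1752 × 8.314 × 296) / (91.6 × 10³) = 0.00471 m³ = 4.71 L.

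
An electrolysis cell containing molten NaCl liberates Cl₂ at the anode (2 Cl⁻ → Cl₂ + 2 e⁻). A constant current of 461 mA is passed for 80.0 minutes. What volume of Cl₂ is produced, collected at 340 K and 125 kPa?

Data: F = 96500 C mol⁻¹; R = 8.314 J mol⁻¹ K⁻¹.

Q = I·t = 0.4610 A × 4800.0 s = 2213 C.
n(e⁻) = Q/F = 2213 / 96500 = 0.02293 mol.
2 electrons are transferred per Cl₂ molecule, so n(Cl₂) = 0.02293 / 2 = 0.01147 mol.
V = nRT/P = (0.01147 × 8.314 × 340) / (125 × 10³ Pa) = 2.59 × 10⁻⁴ m³ = 0.259 L.

0.259 L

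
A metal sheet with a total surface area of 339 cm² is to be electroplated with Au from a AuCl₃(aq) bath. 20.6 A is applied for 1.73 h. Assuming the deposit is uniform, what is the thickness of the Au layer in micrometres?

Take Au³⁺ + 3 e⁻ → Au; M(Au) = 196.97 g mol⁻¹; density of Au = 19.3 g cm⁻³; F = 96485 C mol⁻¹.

133 μm

Q = I·t = 20.60 × 6228.0 = 128300 C; n(e⁻) = 1.330 mol.
n(Au) = n(e⁻)/3 = 0.4432 mol, so m = 0.4432 × 196.97 = 87.30 g.
Volume = m/ρ = 87.30 / 19.3 = 4.524 cm³.
Thickness = V/A = 4.524 / 339 = 0.0133 cm = 133 μm.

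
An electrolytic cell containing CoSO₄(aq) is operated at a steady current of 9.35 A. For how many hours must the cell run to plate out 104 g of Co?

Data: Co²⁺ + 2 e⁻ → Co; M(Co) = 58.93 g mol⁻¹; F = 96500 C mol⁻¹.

10.1 h

n(Co) = m/M = 104 / 58.93 = 1.765 mol.
Each Co atom requires 2 electrons, so n(e⁻) = 2 × 1.765 = 3.530 mol.
Q = n(e⁻)·F = 3.530 × 96500 = 340600 C.
t = Q/I = 340600 / 9.350 A = 36430 s = 10.1 h.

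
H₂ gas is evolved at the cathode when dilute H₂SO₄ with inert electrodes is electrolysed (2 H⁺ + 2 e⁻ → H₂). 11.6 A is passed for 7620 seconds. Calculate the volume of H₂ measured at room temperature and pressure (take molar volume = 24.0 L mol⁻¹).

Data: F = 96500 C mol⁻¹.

Q = I·t = 11.60 A × 7620.0 s = 88390 C.
n(e⁻) = Q/F = 88390 / 96500 = 0.9160 mol.
2 electrons are transferred per H₂ molecule, so n(H₂) = 0.9160 / 2 = 0.4580 mol.
V = n × V_m = 0.4580 × 24.0 = 11.0 L.

11.0 L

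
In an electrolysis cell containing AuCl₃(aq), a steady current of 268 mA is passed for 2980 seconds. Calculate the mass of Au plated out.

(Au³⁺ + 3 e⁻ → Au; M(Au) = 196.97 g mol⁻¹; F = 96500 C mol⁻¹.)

0.543 g

Q = I·t = 0.2680 A × 2980.0 s = 798.6 C.
n(e⁻) = Q/F = 798.6 / 96500 = 0.008276 mol.
Au³⁺ + 3 e⁻ → Au, so n(Au) = n(e⁻)/3 = 0.002759 mol.
m = n·M = 0.002759 × 196.97 = 0.543 g.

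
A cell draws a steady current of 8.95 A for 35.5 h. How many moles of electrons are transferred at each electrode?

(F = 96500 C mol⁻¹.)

Q = I·t = 8.950 A × 127800 s = 1144000 C.
n(e⁻) = Q/F = 1144000 / 96500 = 11.9 mol.

11.9 mol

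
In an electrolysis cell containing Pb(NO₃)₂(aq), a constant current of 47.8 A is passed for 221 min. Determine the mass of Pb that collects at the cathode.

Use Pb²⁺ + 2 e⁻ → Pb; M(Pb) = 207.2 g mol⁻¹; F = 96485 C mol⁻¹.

Q = I·t = 47.80 A × 13260 s = 633800 C.
n(e⁻) = Q/F = 633800 / 96485 = 6.569 mol.
Pb²⁺ + 2 e⁻ → Pb, so n(Pb) = n(e⁻)/2 = 3.285 mol.
m = n·M = 3.285 × 207.2 = 681 g.

681 g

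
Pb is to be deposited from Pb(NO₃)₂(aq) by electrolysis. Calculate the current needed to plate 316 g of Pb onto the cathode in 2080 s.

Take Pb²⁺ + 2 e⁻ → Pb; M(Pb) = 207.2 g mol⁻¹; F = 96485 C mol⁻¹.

141 A

n(Pb) = 316 / 207.2 = 1.525 mol.
n(e⁻) = 2 × 1.525 = 3.050 mol.
Q = n(e⁻)·F = 3.050 × 96485 = 294300 C.
I = Q/t = 294300 / 2080.0 s = 141 A.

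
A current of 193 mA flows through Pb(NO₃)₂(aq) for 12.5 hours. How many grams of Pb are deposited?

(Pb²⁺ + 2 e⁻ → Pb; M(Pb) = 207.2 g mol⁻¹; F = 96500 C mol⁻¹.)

Q = I·t = 0.1930 A × 45000 s = 8685 C.
n(e⁻) = Q/F = 8685 / 96500 = 0.09000 mol.
Pb²⁺ + 2 e⁻ → Pb, so n(Pb) = n(e⁻)/2 = 0.04500 mol.
m = n·M = 0.04500 × 207.2 = 9.32 g.

9.32 g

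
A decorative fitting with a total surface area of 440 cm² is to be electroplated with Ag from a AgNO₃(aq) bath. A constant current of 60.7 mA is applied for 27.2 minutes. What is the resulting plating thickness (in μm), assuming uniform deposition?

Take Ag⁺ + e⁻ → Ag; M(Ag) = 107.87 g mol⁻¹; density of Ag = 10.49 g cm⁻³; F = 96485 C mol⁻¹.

0.240 μm

Q = I·t = 0.06070 × 1632.0 = 99.06 C; n(e⁻) = 0.001027 mol.
n(Ag) = n(e⁻)/1 = 0.001027 mol, so m = 0.001027 × 107.87 = 0.1108 g.
Volume = m/ρ = 0.1108 / 10.49 = 0.01056 cm³.
Thickness = V/A = 0.01056 / 440 = 2.40 × 10⁻⁵ cm = 0.240 μm.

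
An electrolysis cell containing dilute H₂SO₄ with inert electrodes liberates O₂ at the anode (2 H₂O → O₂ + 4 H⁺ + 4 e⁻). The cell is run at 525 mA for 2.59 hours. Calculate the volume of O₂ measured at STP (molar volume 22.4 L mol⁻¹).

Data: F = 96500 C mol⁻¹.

Q = I·t = 0.5250 A × 9324.0 s = 4895 C.
n(e⁻) = Q/F = 4895 / 96500 = 0.05073 mol.
4 electrons are transferred per O₂ molecule, so n(O₂) = 0.05073 / 4 = 0.01268 mol.
V = n × V_m = 0.01268 × 22.4 = 0.284 L.

0.284 L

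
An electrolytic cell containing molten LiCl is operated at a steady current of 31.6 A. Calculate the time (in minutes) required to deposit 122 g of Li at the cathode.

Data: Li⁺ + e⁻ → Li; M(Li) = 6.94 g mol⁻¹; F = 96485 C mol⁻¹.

895 min

n(Li) = m/M = 122 / 6.94 = 17.58 mol.
Each Li atom requires 1 electron, so n(e⁻) = 1 × 17.58 = 17.58 mol.
Q = n(e⁻)·F = 17.58 × 96485 = 1696000 C.
t = Q/I = 1696000 / 31.60 A = 53680 s = 895 min.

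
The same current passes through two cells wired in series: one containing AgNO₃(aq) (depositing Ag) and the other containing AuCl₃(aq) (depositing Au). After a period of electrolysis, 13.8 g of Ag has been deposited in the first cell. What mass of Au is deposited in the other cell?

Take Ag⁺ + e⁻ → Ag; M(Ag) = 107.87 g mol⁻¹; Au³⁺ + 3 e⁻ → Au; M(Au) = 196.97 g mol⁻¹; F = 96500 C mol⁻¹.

8.40 g

n(Ag) = 13.8 / 107.87 = 0.1279 mol.
Since Ag⁺ + e⁻ → Ag, n(e⁻) passed = 1 × 0.1279 = 0.1279 mol.
Cells in series carry the same charge, so the same 0.1279 mol of electrons passes through cell 2.
Au³⁺ + 3 e⁻ → Au, so n(Au) = 0.1279 / 3 = 0.04264 mol.
m(Au) = 0.04264 × 196.97 = 8.40 g.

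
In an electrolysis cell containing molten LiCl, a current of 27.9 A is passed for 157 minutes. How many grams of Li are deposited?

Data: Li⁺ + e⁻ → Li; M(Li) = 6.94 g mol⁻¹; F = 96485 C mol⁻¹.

18.9 g

Q = I·t = 27.90 A × 9420.0 s = 262800 C.
n(e⁻) = Q/F = 262800 / 96485 = 2.724 mol.
Li⁺ + e⁻ → Li, so n(Li) = n(e⁻)/1 = 2.724 mol.
m = n·M = 2.724 × 6.94 = 18.9 g.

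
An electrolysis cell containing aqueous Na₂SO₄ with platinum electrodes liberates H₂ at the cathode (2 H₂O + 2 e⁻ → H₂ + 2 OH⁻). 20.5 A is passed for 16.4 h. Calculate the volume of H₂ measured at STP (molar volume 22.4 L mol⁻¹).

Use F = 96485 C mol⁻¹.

140 L

Q = I·t = 20.50 A × 59040 s = 1210000 C.
n(e⁻) = Q/F = 1210000 / 96485 = 12.54 mol.
2 electrons are transferred per H₂ molecule, so n(H₂) = 12.54 / 2 = 6.272 mol.
V = n × V_m = 6.272 × 22.4 = 140 L.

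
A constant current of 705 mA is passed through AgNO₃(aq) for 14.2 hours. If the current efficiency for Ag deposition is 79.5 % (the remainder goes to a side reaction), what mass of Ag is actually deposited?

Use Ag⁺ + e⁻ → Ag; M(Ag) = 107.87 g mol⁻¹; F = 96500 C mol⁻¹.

Q = I·t = 0.7050 × 51120 = 36040 C.
n(e⁻) = 36040/96500 = 0.3735 mol; theoretically n(Ag) = 0.3735/1 = 0.3735 mol, m_theo = 40.29 g.
At 79.5 % efficiency, m_actual = 0.795 × 40.29 = 32.0 g.

32.0 g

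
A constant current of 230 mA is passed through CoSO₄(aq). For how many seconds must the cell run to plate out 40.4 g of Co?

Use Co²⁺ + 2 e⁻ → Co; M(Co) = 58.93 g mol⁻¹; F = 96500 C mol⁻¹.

5.75 × 10⁵ s

n(Co) = m/M = 40.4 / 58.93 = 0.6856 mol.
Each Co atom requires 2 electrons, so n(e⁻) = 2 × 0.6856 = 1.371 mol.
Q = n(e⁻)·F = 1.371 × 96500 = 132300 C.
t = Q/I = 132300 / 0.2300 A = 575300 s.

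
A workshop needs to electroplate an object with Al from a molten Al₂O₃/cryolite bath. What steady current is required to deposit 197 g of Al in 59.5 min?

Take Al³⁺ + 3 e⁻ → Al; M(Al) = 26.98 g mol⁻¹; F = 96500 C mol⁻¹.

592 A

n(Al) = 197 / 26.98 = 7.302 mol.
n(e⁻) = 3 × 7.302 = 21.91 mol.
Q = n(e⁻)·F = 21.91 × 96500 = 2114000 C.
I = Q/t = 2114000 / 3570.0 s = 592 A.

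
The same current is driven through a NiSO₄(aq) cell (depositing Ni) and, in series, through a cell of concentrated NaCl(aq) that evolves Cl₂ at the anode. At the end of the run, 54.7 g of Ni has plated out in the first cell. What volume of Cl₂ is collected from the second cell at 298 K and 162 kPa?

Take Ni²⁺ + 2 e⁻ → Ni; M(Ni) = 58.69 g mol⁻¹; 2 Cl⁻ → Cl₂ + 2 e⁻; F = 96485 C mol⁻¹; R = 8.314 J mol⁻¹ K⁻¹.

n(Ni) = 54.7 / 58.69 = 0.9320 mol, so n(e⁻) = 2 × 0.9320 = 1.864 mol.
The cells are in series, so the same 1.864 mol of electrons passes through the second cell.
2 Cl⁻ → Cl₂ + 2 e⁻ — 2 mol e⁻ per mol Cl₂, so n(Cl₂) = 1.864/2 = 0.9320 mol.
V = nRT/P = (0.9320 × 8.314 × 298) / (162 × 10³) = 0.0143 m³ = 14.3 L.

14.3 L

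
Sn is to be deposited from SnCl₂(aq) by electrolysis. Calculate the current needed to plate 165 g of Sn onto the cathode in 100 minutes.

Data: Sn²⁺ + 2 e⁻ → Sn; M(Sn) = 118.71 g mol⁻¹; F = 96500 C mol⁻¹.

44.7 A

n(Sn) = 165 / 118.71 = 1.390 mol.
n(e⁻) = 2 × 1.390 = 2.780 mol.
Q = n(e⁻)·F = 2.780 × 96500 = 268300 C.
I = Q/t = 268300 / 6000.0 s = 44.7 A.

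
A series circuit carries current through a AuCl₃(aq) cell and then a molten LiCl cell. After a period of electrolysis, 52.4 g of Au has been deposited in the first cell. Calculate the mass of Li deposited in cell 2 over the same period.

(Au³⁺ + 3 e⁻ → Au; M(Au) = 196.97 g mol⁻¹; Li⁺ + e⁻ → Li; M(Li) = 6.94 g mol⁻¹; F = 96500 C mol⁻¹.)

5.54 g

n(Au) = 52.4 / 196.97 = 0.2660 mol.
Since Au³⁺ + 3 e⁻ → Au, n(e⁻) passed = 3 × 0.2660 = 0.7981 mol.
Cells in series carry the same charge, so the same 0.7981 mol of electrons passes through cell 2.
Li⁺ + e⁻ → Li, so n(Li) = 0.7981 / 1 = 0.7981 mol.
m(Li) = 0.7981 × 6.94 = 5.54 g.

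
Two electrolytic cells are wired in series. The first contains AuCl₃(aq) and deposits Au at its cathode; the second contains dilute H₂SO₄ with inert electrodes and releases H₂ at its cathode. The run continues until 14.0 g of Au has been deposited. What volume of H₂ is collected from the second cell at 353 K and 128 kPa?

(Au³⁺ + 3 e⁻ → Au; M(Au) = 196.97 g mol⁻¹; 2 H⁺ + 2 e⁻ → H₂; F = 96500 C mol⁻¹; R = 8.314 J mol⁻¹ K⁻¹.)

n(Au) = 14.0 / 196.97 = 0.07108 mol, so n(e⁻) = 3 × 0.07108 = 0.2132 mol.
The cells are in series, so the same 0.2132 mol of electrons passes through the second cell.
2 H⁺ + 2 e⁻ → H₂ — 2 mol e⁻ per mol H₂, so n(H₂) = 0.2132/2 = 0.1066 mol.
V = nRT/P = (0.1066 × 8.314 × 353) / (128 × 10³) = 0.00244 m³ = 2.44 L.

2.44 L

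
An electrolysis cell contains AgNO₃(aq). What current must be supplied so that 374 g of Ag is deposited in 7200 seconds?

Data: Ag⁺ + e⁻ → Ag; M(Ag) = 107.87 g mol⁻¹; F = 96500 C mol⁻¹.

n(Ag) = 374 / 107.87 = 3.467 mol.
n(e⁻) = 1 × 3.467 = 3.467 mol.
Q = n(e⁻)·F = 3.467 × 96500 = 334600 C.
I = Q/t = 334600 / 7200.0 s = 46.5 A.

46.5 A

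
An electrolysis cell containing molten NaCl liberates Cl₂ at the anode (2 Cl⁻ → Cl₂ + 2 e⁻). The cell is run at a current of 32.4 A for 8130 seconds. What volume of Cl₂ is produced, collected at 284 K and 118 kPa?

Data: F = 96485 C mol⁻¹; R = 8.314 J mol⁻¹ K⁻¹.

27.3 L

Q = I·t = 32.40 A × 8130.0 s = 263400 C.
n(e⁻) = Q/F = 263400 / 96485 = 2.730 mol.
2 electrons are transferred per Cl₂ molecule, so n(Cl₂) = 2.730 / 2 = 1.365 mol.
V = nRT/P = (1.365 × 8.314 × 284) / (118 × 10³ Pa) = 0.0273 m³ = 27.3 L.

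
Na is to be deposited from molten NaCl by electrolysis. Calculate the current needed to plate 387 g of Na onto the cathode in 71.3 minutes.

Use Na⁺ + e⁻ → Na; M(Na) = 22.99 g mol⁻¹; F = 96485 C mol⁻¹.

380 A

n(Na) = 387 / 22.99 = 16.83 mol.
n(e⁻) = 1 × 16.83 = 16.83 mol.
Q = n(e⁻)·F = 16.83 × 96485 = 1624000 C.
I = Q/t = 1624000 / 4278.0 s = 380 A.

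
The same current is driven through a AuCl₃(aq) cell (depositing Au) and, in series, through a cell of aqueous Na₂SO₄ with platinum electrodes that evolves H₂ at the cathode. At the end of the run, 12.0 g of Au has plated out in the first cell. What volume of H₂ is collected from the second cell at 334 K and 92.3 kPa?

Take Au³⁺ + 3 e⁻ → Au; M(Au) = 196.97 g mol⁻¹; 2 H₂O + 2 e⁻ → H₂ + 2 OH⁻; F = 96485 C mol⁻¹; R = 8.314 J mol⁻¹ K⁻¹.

n(Au) = 12.0 / 196.97 = 0.06092 mol, so n(e⁻) = 3 × 0.06092 = 0.1828 mol.
The cells are in series, so the same 0.1828 mol of electrons passes through the second cell.
2 H₂O + 2 e⁻ → H₂ + 2 OH⁻ — 2 mol e⁻ per mol H₂, so n(H₂) = 0.1828/2 = 0.09138 mol.
V = nRT/P = (0.09138 × 8.314 × 334) / (92.3 × 10³) = 0.00275 m³ = 2.75 L.

2.75 L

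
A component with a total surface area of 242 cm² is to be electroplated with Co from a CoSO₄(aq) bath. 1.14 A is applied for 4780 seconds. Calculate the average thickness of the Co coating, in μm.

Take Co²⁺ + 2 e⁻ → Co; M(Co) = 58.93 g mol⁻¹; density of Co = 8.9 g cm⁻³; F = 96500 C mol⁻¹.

Q = I·t = 1.140 × 4780.0 = 5449 C; n(e⁻) = 0.05647 mol.
n(Co) = n(e⁻)/2 = 0.02823 mol, so m = 0.02823 × 58.93 = 1.664 g.
Volume = m/ρ = 1.664 / 8.9 = 0.1869 cm³.
Thickness = V/A = 0.1869 / 242 = 7.73 × 10⁻⁴ cm = 7.73 μm.

7.73 μm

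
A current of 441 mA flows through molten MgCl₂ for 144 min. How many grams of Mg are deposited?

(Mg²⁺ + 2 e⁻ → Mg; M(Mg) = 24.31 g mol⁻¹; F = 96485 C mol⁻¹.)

Q = I·t = 0.4410 A × 8640.0 s = 3810 C.
n(e⁻) = Q/F = 3810 / 96485 = 0.03949 mol.
Mg²⁺ + 2 e⁻ → Mg, so n(Mg) = n(e⁻)/2 = 0.01975 mol.
m = n·M = 0.01975 × 24.31 = 0.480 g.

0.480 g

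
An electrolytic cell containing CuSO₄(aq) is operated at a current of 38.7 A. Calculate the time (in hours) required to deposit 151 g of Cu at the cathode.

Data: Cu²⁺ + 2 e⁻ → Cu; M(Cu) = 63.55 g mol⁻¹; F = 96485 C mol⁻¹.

3.29 h

n(Cu) = m/M = 151 / 63.55 = 2.376 mol.
Each Cu atom requires 2 electrons, so n(e⁻) = 2 × 2.376 = 4.752 mol.
Q = n(e⁻)·F = 4.752 × 96485 = 458500 C.
t = Q/I = 458500 / 38.70 A = 11850 s = 3.29 h.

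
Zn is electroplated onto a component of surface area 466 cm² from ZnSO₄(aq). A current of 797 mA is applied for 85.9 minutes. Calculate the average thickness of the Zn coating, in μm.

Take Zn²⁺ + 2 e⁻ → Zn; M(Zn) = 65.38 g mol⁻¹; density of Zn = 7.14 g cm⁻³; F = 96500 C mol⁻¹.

Q = I·t = 0.7970 × 5154.0 = 4108 C; n(e⁻) = 0.04257 mol.
n(Zn) = n(e⁻)/2 = 0.02128 mol, so m = 0.02128 × 65.38 = 1.392 g.
Volume = m/ρ = 1.392 / 7.14 = 0.1949 cm³.
Thickness = V/A = 0.1949 / 466 = 4.18 × 10⁻⁴ cm = 4.18 μm.

4.18 μm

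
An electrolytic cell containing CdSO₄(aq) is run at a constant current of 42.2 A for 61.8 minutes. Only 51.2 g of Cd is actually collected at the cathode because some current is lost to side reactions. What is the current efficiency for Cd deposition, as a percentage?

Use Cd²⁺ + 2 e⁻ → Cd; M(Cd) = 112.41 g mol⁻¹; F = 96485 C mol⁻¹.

Q = I·t = 42.20 × 3708.0 = 156500 C; n(e⁻) = 156500/96485 = 1.622 mol.
Theoretical n(Cd) = n(e⁻)/2 = 0.8109 mol, i.e. m_theo = 0.8109 × 112.41 = 91.15 g.
Efficiency = m_actual / m_theo = 51.2 / 91.15 = 56.2 %.

56.2 %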